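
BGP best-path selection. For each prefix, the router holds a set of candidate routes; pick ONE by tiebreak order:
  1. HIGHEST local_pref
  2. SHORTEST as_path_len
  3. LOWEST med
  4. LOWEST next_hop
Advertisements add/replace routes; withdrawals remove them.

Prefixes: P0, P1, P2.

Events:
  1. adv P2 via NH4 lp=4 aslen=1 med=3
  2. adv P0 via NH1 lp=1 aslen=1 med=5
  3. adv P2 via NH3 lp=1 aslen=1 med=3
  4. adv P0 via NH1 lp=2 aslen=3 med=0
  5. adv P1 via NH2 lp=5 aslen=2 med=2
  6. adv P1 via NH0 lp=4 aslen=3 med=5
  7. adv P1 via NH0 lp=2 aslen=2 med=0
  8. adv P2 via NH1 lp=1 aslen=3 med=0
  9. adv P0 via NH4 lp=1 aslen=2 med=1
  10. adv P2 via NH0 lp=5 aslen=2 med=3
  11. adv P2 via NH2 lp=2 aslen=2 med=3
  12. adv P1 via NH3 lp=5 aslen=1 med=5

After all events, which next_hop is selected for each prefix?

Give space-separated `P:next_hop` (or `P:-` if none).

Answer: P0:NH1 P1:NH3 P2:NH0

Derivation:
Op 1: best P0=- P1=- P2=NH4
Op 2: best P0=NH1 P1=- P2=NH4
Op 3: best P0=NH1 P1=- P2=NH4
Op 4: best P0=NH1 P1=- P2=NH4
Op 5: best P0=NH1 P1=NH2 P2=NH4
Op 6: best P0=NH1 P1=NH2 P2=NH4
Op 7: best P0=NH1 P1=NH2 P2=NH4
Op 8: best P0=NH1 P1=NH2 P2=NH4
Op 9: best P0=NH1 P1=NH2 P2=NH4
Op 10: best P0=NH1 P1=NH2 P2=NH0
Op 11: best P0=NH1 P1=NH2 P2=NH0
Op 12: best P0=NH1 P1=NH3 P2=NH0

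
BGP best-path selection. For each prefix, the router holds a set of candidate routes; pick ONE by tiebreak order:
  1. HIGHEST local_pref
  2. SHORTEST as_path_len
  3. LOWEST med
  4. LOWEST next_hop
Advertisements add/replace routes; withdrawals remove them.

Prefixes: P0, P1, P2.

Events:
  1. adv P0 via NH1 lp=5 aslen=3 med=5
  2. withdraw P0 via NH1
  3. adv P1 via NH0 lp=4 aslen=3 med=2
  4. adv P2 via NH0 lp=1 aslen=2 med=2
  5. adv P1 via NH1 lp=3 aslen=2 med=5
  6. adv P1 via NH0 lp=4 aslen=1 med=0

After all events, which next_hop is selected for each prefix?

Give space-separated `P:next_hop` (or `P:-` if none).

Answer: P0:- P1:NH0 P2:NH0

Derivation:
Op 1: best P0=NH1 P1=- P2=-
Op 2: best P0=- P1=- P2=-
Op 3: best P0=- P1=NH0 P2=-
Op 4: best P0=- P1=NH0 P2=NH0
Op 5: best P0=- P1=NH0 P2=NH0
Op 6: best P0=- P1=NH0 P2=NH0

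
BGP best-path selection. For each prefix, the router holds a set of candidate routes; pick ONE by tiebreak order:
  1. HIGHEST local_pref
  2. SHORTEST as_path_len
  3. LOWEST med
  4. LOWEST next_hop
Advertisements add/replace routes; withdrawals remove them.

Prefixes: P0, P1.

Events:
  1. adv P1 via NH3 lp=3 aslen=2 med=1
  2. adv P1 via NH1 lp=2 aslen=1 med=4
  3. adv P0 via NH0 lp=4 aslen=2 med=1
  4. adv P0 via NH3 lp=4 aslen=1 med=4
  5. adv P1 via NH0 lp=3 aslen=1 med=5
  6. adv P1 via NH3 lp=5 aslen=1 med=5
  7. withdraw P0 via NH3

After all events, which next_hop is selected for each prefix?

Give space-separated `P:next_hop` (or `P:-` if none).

Op 1: best P0=- P1=NH3
Op 2: best P0=- P1=NH3
Op 3: best P0=NH0 P1=NH3
Op 4: best P0=NH3 P1=NH3
Op 5: best P0=NH3 P1=NH0
Op 6: best P0=NH3 P1=NH3
Op 7: best P0=NH0 P1=NH3

Answer: P0:NH0 P1:NH3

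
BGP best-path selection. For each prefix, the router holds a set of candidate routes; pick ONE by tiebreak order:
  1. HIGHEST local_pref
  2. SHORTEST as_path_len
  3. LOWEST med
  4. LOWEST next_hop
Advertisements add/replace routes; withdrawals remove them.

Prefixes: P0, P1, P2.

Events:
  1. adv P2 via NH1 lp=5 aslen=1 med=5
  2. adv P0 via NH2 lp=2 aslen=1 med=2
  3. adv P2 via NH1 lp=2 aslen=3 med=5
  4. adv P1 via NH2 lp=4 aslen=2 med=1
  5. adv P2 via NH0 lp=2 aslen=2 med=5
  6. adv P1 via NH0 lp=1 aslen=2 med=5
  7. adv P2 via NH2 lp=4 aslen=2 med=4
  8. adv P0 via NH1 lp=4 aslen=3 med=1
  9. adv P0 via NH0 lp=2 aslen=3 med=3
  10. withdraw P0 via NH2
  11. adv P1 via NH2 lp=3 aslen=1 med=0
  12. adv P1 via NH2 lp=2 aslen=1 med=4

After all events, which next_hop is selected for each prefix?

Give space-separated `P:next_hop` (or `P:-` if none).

Op 1: best P0=- P1=- P2=NH1
Op 2: best P0=NH2 P1=- P2=NH1
Op 3: best P0=NH2 P1=- P2=NH1
Op 4: best P0=NH2 P1=NH2 P2=NH1
Op 5: best P0=NH2 P1=NH2 P2=NH0
Op 6: best P0=NH2 P1=NH2 P2=NH0
Op 7: best P0=NH2 P1=NH2 P2=NH2
Op 8: best P0=NH1 P1=NH2 P2=NH2
Op 9: best P0=NH1 P1=NH2 P2=NH2
Op 10: best P0=NH1 P1=NH2 P2=NH2
Op 11: best P0=NH1 P1=NH2 P2=NH2
Op 12: best P0=NH1 P1=NH2 P2=NH2

Answer: P0:NH1 P1:NH2 P2:NH2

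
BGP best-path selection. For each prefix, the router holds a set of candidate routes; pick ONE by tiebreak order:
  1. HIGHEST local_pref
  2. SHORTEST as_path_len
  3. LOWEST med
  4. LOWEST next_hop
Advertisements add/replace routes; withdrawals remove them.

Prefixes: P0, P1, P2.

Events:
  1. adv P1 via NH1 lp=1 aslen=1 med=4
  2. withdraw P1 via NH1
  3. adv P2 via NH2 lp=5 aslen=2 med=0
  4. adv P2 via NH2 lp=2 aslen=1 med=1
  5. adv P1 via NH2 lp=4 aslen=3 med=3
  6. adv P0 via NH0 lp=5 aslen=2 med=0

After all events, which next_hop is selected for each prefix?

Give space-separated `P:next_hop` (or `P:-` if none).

Answer: P0:NH0 P1:NH2 P2:NH2

Derivation:
Op 1: best P0=- P1=NH1 P2=-
Op 2: best P0=- P1=- P2=-
Op 3: best P0=- P1=- P2=NH2
Op 4: best P0=- P1=- P2=NH2
Op 5: best P0=- P1=NH2 P2=NH2
Op 6: best P0=NH0 P1=NH2 P2=NH2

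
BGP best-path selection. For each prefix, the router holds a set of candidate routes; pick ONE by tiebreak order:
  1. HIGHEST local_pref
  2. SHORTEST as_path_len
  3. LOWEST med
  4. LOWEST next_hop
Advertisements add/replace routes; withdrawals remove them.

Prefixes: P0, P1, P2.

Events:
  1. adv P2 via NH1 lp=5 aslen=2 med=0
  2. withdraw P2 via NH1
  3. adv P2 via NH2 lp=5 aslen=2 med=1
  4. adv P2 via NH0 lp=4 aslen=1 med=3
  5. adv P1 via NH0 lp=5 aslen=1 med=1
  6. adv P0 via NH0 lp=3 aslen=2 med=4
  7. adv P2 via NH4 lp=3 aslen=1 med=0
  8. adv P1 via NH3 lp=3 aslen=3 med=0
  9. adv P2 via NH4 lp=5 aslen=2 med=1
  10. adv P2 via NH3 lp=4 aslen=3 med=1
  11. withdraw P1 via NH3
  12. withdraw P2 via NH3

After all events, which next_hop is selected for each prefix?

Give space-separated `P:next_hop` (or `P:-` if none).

Op 1: best P0=- P1=- P2=NH1
Op 2: best P0=- P1=- P2=-
Op 3: best P0=- P1=- P2=NH2
Op 4: best P0=- P1=- P2=NH2
Op 5: best P0=- P1=NH0 P2=NH2
Op 6: best P0=NH0 P1=NH0 P2=NH2
Op 7: best P0=NH0 P1=NH0 P2=NH2
Op 8: best P0=NH0 P1=NH0 P2=NH2
Op 9: best P0=NH0 P1=NH0 P2=NH2
Op 10: best P0=NH0 P1=NH0 P2=NH2
Op 11: best P0=NH0 P1=NH0 P2=NH2
Op 12: best P0=NH0 P1=NH0 P2=NH2

Answer: P0:NH0 P1:NH0 P2:NH2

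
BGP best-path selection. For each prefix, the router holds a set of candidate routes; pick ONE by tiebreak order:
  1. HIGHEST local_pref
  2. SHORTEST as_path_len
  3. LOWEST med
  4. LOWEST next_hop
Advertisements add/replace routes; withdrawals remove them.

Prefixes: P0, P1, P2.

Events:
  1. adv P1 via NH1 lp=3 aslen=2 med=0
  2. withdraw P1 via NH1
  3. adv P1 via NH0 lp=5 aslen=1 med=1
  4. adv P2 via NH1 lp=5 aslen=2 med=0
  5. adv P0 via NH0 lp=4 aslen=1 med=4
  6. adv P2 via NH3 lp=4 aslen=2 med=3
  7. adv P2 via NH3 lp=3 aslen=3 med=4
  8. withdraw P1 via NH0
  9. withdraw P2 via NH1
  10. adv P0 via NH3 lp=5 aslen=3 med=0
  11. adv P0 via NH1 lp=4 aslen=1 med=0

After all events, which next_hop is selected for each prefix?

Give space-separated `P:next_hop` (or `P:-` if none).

Answer: P0:NH3 P1:- P2:NH3

Derivation:
Op 1: best P0=- P1=NH1 P2=-
Op 2: best P0=- P1=- P2=-
Op 3: best P0=- P1=NH0 P2=-
Op 4: best P0=- P1=NH0 P2=NH1
Op 5: best P0=NH0 P1=NH0 P2=NH1
Op 6: best P0=NH0 P1=NH0 P2=NH1
Op 7: best P0=NH0 P1=NH0 P2=NH1
Op 8: best P0=NH0 P1=- P2=NH1
Op 9: best P0=NH0 P1=- P2=NH3
Op 10: best P0=NH3 P1=- P2=NH3
Op 11: best P0=NH3 P1=- P2=NH3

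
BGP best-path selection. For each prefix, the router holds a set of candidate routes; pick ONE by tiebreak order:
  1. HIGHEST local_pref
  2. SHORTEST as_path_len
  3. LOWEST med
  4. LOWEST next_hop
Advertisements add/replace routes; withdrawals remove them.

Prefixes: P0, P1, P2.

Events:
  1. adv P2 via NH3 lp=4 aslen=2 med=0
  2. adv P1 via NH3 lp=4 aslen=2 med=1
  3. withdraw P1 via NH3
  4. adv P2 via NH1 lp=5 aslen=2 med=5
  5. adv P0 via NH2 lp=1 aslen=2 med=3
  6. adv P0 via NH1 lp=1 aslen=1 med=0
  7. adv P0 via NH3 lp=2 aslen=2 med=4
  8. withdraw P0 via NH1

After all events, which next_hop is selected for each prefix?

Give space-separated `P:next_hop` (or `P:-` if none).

Answer: P0:NH3 P1:- P2:NH1

Derivation:
Op 1: best P0=- P1=- P2=NH3
Op 2: best P0=- P1=NH3 P2=NH3
Op 3: best P0=- P1=- P2=NH3
Op 4: best P0=- P1=- P2=NH1
Op 5: best P0=NH2 P1=- P2=NH1
Op 6: best P0=NH1 P1=- P2=NH1
Op 7: best P0=NH3 P1=- P2=NH1
Op 8: best P0=NH3 P1=- P2=NH1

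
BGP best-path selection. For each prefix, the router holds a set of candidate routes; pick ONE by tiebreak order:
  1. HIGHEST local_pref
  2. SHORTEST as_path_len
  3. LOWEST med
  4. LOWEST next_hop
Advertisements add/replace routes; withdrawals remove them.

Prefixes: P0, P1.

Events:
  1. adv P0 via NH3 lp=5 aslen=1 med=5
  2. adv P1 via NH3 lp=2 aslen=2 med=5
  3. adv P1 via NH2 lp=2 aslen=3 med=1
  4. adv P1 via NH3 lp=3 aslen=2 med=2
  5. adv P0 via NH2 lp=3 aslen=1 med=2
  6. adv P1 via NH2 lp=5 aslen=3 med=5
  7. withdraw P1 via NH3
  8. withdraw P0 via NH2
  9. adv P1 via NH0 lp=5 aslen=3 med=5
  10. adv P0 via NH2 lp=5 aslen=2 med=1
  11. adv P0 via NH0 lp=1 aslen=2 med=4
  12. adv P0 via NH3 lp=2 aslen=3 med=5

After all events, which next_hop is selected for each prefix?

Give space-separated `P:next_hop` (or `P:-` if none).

Op 1: best P0=NH3 P1=-
Op 2: best P0=NH3 P1=NH3
Op 3: best P0=NH3 P1=NH3
Op 4: best P0=NH3 P1=NH3
Op 5: best P0=NH3 P1=NH3
Op 6: best P0=NH3 P1=NH2
Op 7: best P0=NH3 P1=NH2
Op 8: best P0=NH3 P1=NH2
Op 9: best P0=NH3 P1=NH0
Op 10: best P0=NH3 P1=NH0
Op 11: best P0=NH3 P1=NH0
Op 12: best P0=NH2 P1=NH0

Answer: P0:NH2 P1:NH0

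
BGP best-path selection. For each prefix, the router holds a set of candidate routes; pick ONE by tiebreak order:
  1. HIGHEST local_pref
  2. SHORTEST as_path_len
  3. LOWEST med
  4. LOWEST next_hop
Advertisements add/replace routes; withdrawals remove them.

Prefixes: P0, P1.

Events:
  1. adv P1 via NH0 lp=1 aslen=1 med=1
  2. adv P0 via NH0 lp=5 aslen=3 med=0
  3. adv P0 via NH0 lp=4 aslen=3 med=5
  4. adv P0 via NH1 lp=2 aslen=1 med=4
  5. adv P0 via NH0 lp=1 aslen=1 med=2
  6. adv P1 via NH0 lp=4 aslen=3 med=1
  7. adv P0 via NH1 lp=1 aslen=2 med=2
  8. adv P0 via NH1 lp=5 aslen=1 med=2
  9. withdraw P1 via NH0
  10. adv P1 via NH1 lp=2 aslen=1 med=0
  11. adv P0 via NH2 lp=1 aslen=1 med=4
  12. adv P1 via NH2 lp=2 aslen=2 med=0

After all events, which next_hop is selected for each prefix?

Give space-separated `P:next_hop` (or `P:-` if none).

Answer: P0:NH1 P1:NH1

Derivation:
Op 1: best P0=- P1=NH0
Op 2: best P0=NH0 P1=NH0
Op 3: best P0=NH0 P1=NH0
Op 4: best P0=NH0 P1=NH0
Op 5: best P0=NH1 P1=NH0
Op 6: best P0=NH1 P1=NH0
Op 7: best P0=NH0 P1=NH0
Op 8: best P0=NH1 P1=NH0
Op 9: best P0=NH1 P1=-
Op 10: best P0=NH1 P1=NH1
Op 11: best P0=NH1 P1=NH1
Op 12: best P0=NH1 P1=NH1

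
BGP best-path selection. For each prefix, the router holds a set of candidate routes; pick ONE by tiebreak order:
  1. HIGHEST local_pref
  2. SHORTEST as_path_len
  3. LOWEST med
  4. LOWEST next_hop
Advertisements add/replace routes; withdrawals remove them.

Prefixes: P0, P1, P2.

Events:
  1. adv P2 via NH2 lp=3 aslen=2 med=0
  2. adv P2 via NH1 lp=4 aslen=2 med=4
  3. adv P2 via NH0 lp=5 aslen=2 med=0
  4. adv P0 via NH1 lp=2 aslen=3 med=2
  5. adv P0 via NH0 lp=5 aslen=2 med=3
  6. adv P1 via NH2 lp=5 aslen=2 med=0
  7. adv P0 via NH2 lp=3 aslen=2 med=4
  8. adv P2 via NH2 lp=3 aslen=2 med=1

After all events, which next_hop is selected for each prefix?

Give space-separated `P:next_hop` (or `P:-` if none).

Op 1: best P0=- P1=- P2=NH2
Op 2: best P0=- P1=- P2=NH1
Op 3: best P0=- P1=- P2=NH0
Op 4: best P0=NH1 P1=- P2=NH0
Op 5: best P0=NH0 P1=- P2=NH0
Op 6: best P0=NH0 P1=NH2 P2=NH0
Op 7: best P0=NH0 P1=NH2 P2=NH0
Op 8: best P0=NH0 P1=NH2 P2=NH0

Answer: P0:NH0 P1:NH2 P2:NH0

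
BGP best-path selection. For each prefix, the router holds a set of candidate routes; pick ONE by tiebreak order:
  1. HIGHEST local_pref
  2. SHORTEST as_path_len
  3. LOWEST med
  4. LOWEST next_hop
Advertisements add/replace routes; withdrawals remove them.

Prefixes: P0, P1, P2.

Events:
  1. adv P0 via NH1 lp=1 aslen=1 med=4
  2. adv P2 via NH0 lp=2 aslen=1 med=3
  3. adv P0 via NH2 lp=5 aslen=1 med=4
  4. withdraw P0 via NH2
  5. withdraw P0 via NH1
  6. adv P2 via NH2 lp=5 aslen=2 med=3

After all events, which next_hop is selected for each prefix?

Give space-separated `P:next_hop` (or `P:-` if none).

Op 1: best P0=NH1 P1=- P2=-
Op 2: best P0=NH1 P1=- P2=NH0
Op 3: best P0=NH2 P1=- P2=NH0
Op 4: best P0=NH1 P1=- P2=NH0
Op 5: best P0=- P1=- P2=NH0
Op 6: best P0=- P1=- P2=NH2

Answer: P0:- P1:- P2:NH2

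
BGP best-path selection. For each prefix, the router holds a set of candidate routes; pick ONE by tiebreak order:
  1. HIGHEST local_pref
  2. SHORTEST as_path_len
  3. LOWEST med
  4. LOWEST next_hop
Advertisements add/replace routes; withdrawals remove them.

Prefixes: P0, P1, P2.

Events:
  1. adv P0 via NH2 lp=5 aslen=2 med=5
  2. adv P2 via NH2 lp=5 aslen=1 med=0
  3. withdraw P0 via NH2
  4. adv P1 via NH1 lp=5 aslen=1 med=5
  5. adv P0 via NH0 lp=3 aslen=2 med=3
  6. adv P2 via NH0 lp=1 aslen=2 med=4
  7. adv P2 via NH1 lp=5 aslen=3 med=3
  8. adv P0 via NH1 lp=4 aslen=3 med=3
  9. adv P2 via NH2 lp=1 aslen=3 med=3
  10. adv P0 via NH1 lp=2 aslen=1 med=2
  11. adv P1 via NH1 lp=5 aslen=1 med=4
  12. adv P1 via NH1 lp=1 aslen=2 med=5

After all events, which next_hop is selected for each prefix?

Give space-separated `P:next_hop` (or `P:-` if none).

Answer: P0:NH0 P1:NH1 P2:NH1

Derivation:
Op 1: best P0=NH2 P1=- P2=-
Op 2: best P0=NH2 P1=- P2=NH2
Op 3: best P0=- P1=- P2=NH2
Op 4: best P0=- P1=NH1 P2=NH2
Op 5: best P0=NH0 P1=NH1 P2=NH2
Op 6: best P0=NH0 P1=NH1 P2=NH2
Op 7: best P0=NH0 P1=NH1 P2=NH2
Op 8: best P0=NH1 P1=NH1 P2=NH2
Op 9: best P0=NH1 P1=NH1 P2=NH1
Op 10: best P0=NH0 P1=NH1 P2=NH1
Op 11: best P0=NH0 P1=NH1 P2=NH1
Op 12: best P0=NH0 P1=NH1 P2=NH1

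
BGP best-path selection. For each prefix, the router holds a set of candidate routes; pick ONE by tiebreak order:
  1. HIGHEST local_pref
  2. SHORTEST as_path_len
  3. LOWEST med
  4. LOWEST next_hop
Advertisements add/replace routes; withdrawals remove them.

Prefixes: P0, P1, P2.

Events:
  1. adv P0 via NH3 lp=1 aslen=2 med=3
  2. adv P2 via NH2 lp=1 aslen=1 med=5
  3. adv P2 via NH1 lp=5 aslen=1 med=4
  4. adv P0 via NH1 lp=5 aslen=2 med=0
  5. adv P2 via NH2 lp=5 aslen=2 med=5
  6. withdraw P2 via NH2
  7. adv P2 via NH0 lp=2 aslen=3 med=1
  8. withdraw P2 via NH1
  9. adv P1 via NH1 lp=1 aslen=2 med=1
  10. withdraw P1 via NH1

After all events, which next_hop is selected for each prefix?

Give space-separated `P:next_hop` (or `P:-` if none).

Op 1: best P0=NH3 P1=- P2=-
Op 2: best P0=NH3 P1=- P2=NH2
Op 3: best P0=NH3 P1=- P2=NH1
Op 4: best P0=NH1 P1=- P2=NH1
Op 5: best P0=NH1 P1=- P2=NH1
Op 6: best P0=NH1 P1=- P2=NH1
Op 7: best P0=NH1 P1=- P2=NH1
Op 8: best P0=NH1 P1=- P2=NH0
Op 9: best P0=NH1 P1=NH1 P2=NH0
Op 10: best P0=NH1 P1=- P2=NH0

Answer: P0:NH1 P1:- P2:NH0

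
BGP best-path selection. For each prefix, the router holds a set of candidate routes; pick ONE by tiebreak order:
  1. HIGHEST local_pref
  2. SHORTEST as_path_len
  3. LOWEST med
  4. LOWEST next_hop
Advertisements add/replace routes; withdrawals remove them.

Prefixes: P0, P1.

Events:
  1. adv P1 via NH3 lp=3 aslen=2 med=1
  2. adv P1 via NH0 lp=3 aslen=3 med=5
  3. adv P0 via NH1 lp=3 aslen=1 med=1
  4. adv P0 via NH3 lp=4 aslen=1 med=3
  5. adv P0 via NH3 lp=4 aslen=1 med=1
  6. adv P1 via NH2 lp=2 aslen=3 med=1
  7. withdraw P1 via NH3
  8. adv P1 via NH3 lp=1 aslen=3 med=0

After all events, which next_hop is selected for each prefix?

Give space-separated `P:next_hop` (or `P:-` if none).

Answer: P0:NH3 P1:NH0

Derivation:
Op 1: best P0=- P1=NH3
Op 2: best P0=- P1=NH3
Op 3: best P0=NH1 P1=NH3
Op 4: best P0=NH3 P1=NH3
Op 5: best P0=NH3 P1=NH3
Op 6: best P0=NH3 P1=NH3
Op 7: best P0=NH3 P1=NH0
Op 8: best P0=NH3 P1=NH0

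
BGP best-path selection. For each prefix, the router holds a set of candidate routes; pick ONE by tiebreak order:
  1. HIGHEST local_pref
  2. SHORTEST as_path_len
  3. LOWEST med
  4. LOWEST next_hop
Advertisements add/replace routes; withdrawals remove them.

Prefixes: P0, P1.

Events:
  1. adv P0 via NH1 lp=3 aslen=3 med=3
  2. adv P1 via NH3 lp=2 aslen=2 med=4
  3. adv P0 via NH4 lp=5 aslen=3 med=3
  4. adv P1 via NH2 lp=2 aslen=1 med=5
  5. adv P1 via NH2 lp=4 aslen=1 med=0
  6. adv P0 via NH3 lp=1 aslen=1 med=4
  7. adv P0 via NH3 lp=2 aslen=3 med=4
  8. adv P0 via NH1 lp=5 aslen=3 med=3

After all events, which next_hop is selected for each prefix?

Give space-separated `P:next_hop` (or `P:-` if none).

Op 1: best P0=NH1 P1=-
Op 2: best P0=NH1 P1=NH3
Op 3: best P0=NH4 P1=NH3
Op 4: best P0=NH4 P1=NH2
Op 5: best P0=NH4 P1=NH2
Op 6: best P0=NH4 P1=NH2
Op 7: best P0=NH4 P1=NH2
Op 8: best P0=NH1 P1=NH2

Answer: P0:NH1 P1:NH2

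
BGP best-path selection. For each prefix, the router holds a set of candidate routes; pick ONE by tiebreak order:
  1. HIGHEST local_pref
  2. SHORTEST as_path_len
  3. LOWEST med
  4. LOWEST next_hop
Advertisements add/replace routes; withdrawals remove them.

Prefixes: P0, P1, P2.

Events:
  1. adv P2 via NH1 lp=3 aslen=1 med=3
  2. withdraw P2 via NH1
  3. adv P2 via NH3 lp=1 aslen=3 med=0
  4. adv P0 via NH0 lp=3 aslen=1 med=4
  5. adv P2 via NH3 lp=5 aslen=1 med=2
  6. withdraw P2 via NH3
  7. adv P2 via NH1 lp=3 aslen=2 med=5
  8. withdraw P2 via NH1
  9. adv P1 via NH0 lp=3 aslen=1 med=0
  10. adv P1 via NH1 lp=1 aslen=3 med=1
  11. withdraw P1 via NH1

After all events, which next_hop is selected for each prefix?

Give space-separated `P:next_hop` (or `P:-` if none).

Op 1: best P0=- P1=- P2=NH1
Op 2: best P0=- P1=- P2=-
Op 3: best P0=- P1=- P2=NH3
Op 4: best P0=NH0 P1=- P2=NH3
Op 5: best P0=NH0 P1=- P2=NH3
Op 6: best P0=NH0 P1=- P2=-
Op 7: best P0=NH0 P1=- P2=NH1
Op 8: best P0=NH0 P1=- P2=-
Op 9: best P0=NH0 P1=NH0 P2=-
Op 10: best P0=NH0 P1=NH0 P2=-
Op 11: best P0=NH0 P1=NH0 P2=-

Answer: P0:NH0 P1:NH0 P2:-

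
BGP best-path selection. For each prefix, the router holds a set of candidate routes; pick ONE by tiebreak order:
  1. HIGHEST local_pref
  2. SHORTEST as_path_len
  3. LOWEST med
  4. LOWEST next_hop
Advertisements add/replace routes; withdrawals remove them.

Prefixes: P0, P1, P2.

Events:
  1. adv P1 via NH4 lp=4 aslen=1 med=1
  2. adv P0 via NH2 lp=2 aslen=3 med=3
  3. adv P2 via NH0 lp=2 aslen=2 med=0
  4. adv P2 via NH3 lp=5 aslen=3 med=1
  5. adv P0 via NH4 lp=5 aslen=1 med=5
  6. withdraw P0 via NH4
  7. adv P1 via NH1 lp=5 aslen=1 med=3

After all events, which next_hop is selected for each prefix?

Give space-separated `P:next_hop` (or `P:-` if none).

Op 1: best P0=- P1=NH4 P2=-
Op 2: best P0=NH2 P1=NH4 P2=-
Op 3: best P0=NH2 P1=NH4 P2=NH0
Op 4: best P0=NH2 P1=NH4 P2=NH3
Op 5: best P0=NH4 P1=NH4 P2=NH3
Op 6: best P0=NH2 P1=NH4 P2=NH3
Op 7: best P0=NH2 P1=NH1 P2=NH3

Answer: P0:NH2 P1:NH1 P2:NH3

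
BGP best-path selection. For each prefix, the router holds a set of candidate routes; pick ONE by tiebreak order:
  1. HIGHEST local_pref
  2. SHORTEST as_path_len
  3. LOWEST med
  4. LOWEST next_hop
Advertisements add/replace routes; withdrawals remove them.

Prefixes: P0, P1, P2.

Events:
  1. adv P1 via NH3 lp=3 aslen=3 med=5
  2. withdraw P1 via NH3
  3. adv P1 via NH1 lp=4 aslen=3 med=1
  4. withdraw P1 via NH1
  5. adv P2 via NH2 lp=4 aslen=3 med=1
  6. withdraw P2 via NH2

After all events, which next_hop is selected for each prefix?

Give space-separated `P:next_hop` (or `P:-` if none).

Op 1: best P0=- P1=NH3 P2=-
Op 2: best P0=- P1=- P2=-
Op 3: best P0=- P1=NH1 P2=-
Op 4: best P0=- P1=- P2=-
Op 5: best P0=- P1=- P2=NH2
Op 6: best P0=- P1=- P2=-

Answer: P0:- P1:- P2:-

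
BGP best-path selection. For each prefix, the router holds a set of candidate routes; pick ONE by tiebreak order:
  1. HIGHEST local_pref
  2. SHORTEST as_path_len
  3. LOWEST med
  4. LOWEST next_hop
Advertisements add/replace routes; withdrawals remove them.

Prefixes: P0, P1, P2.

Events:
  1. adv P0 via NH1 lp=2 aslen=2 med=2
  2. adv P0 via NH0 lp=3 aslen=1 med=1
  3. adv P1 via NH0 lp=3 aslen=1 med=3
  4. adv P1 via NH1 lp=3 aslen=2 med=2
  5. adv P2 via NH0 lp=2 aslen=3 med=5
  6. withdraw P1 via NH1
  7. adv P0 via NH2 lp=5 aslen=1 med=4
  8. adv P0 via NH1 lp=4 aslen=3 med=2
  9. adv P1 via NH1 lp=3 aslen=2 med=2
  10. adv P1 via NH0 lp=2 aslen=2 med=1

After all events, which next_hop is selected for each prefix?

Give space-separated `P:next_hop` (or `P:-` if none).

Op 1: best P0=NH1 P1=- P2=-
Op 2: best P0=NH0 P1=- P2=-
Op 3: best P0=NH0 P1=NH0 P2=-
Op 4: best P0=NH0 P1=NH0 P2=-
Op 5: best P0=NH0 P1=NH0 P2=NH0
Op 6: best P0=NH0 P1=NH0 P2=NH0
Op 7: best P0=NH2 P1=NH0 P2=NH0
Op 8: best P0=NH2 P1=NH0 P2=NH0
Op 9: best P0=NH2 P1=NH0 P2=NH0
Op 10: best P0=NH2 P1=NH1 P2=NH0

Answer: P0:NH2 P1:NH1 P2:NH0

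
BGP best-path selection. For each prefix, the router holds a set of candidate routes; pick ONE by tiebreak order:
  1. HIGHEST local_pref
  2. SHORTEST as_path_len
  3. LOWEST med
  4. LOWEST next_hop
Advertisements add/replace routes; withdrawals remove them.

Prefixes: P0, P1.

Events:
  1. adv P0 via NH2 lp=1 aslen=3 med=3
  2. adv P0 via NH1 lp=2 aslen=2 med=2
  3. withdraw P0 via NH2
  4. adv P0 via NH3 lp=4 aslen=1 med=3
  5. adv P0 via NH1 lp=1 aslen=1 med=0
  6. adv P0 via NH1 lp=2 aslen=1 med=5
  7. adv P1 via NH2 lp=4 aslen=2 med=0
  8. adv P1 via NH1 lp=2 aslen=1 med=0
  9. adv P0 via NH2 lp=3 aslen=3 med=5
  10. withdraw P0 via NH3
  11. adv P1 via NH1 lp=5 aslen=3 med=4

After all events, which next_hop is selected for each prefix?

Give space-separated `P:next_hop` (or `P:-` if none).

Answer: P0:NH2 P1:NH1

Derivation:
Op 1: best P0=NH2 P1=-
Op 2: best P0=NH1 P1=-
Op 3: best P0=NH1 P1=-
Op 4: best P0=NH3 P1=-
Op 5: best P0=NH3 P1=-
Op 6: best P0=NH3 P1=-
Op 7: best P0=NH3 P1=NH2
Op 8: best P0=NH3 P1=NH2
Op 9: best P0=NH3 P1=NH2
Op 10: best P0=NH2 P1=NH2
Op 11: best P0=NH2 P1=NH1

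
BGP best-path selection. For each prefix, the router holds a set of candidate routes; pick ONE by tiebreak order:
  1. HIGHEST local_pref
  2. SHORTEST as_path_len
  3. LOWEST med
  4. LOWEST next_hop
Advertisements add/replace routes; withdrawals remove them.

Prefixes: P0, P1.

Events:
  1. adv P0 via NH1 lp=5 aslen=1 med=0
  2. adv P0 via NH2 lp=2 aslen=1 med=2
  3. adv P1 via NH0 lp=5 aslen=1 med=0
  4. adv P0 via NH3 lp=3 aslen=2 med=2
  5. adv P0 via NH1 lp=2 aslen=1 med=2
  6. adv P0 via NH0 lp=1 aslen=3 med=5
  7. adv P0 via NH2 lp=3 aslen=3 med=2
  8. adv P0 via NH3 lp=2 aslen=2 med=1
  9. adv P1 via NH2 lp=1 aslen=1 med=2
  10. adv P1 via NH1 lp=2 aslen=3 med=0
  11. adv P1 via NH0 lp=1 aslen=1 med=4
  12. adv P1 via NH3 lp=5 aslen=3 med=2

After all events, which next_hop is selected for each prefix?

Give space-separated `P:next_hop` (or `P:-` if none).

Answer: P0:NH2 P1:NH3

Derivation:
Op 1: best P0=NH1 P1=-
Op 2: best P0=NH1 P1=-
Op 3: best P0=NH1 P1=NH0
Op 4: best P0=NH1 P1=NH0
Op 5: best P0=NH3 P1=NH0
Op 6: best P0=NH3 P1=NH0
Op 7: best P0=NH3 P1=NH0
Op 8: best P0=NH2 P1=NH0
Op 9: best P0=NH2 P1=NH0
Op 10: best P0=NH2 P1=NH0
Op 11: best P0=NH2 P1=NH1
Op 12: best P0=NH2 P1=NH3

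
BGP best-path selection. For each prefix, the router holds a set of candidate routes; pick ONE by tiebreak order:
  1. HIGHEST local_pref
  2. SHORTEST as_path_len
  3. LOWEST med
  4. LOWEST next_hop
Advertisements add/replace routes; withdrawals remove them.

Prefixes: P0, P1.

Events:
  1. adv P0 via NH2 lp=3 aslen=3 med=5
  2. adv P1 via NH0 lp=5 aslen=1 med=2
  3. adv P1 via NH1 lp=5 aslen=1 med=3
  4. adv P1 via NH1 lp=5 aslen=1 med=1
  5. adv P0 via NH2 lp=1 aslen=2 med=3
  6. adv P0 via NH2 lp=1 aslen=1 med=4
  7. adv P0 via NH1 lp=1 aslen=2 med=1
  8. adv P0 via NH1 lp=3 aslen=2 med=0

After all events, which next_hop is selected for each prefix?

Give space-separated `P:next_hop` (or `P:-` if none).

Answer: P0:NH1 P1:NH1

Derivation:
Op 1: best P0=NH2 P1=-
Op 2: best P0=NH2 P1=NH0
Op 3: best P0=NH2 P1=NH0
Op 4: best P0=NH2 P1=NH1
Op 5: best P0=NH2 P1=NH1
Op 6: best P0=NH2 P1=NH1
Op 7: best P0=NH2 P1=NH1
Op 8: best P0=NH1 P1=NH1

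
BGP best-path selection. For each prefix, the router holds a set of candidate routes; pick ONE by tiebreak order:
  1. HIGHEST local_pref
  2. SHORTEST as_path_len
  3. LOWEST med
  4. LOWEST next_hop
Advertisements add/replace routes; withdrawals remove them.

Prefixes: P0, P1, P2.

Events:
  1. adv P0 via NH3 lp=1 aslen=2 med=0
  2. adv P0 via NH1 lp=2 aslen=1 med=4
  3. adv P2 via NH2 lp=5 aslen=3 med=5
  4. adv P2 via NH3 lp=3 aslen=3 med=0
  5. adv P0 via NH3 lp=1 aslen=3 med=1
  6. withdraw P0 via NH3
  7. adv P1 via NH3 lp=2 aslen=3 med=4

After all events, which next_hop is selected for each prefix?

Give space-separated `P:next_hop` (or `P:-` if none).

Op 1: best P0=NH3 P1=- P2=-
Op 2: best P0=NH1 P1=- P2=-
Op 3: best P0=NH1 P1=- P2=NH2
Op 4: best P0=NH1 P1=- P2=NH2
Op 5: best P0=NH1 P1=- P2=NH2
Op 6: best P0=NH1 P1=- P2=NH2
Op 7: best P0=NH1 P1=NH3 P2=NH2

Answer: P0:NH1 P1:NH3 P2:NH2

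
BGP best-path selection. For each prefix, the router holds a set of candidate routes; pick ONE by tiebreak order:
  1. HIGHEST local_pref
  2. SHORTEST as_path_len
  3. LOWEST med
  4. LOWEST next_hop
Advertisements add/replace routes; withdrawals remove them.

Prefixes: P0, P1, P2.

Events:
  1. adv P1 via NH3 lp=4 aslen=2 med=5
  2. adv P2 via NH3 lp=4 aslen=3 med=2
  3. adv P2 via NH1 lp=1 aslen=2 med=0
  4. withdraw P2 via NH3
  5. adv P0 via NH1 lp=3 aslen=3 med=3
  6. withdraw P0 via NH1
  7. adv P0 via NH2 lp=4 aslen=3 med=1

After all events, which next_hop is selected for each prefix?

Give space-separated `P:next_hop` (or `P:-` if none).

Op 1: best P0=- P1=NH3 P2=-
Op 2: best P0=- P1=NH3 P2=NH3
Op 3: best P0=- P1=NH3 P2=NH3
Op 4: best P0=- P1=NH3 P2=NH1
Op 5: best P0=NH1 P1=NH3 P2=NH1
Op 6: best P0=- P1=NH3 P2=NH1
Op 7: best P0=NH2 P1=NH3 P2=NH1

Answer: P0:NH2 P1:NH3 P2:NH1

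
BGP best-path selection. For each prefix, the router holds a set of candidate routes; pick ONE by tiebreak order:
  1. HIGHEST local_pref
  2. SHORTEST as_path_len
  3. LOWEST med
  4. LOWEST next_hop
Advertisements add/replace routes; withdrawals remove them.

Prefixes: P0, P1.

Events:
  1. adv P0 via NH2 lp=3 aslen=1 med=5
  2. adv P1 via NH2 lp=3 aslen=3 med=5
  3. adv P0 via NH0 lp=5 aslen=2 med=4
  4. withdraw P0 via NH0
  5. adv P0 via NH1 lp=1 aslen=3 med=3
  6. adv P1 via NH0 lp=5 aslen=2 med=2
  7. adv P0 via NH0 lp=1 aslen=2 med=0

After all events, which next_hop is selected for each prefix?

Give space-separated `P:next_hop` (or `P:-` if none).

Answer: P0:NH2 P1:NH0

Derivation:
Op 1: best P0=NH2 P1=-
Op 2: best P0=NH2 P1=NH2
Op 3: best P0=NH0 P1=NH2
Op 4: best P0=NH2 P1=NH2
Op 5: best P0=NH2 P1=NH2
Op 6: best P0=NH2 P1=NH0
Op 7: best P0=NH2 P1=NH0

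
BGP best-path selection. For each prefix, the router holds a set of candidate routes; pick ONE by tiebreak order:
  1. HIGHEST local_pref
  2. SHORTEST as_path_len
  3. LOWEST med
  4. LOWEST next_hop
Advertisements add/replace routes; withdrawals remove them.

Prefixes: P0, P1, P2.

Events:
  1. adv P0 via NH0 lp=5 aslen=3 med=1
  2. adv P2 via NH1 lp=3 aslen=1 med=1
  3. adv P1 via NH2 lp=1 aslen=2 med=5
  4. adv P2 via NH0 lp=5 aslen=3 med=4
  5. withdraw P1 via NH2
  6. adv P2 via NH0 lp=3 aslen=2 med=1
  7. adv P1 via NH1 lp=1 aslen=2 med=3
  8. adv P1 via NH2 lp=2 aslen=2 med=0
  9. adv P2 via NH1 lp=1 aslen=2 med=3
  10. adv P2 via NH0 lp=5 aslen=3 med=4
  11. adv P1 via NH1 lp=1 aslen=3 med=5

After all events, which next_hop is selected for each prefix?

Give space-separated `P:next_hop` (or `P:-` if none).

Op 1: best P0=NH0 P1=- P2=-
Op 2: best P0=NH0 P1=- P2=NH1
Op 3: best P0=NH0 P1=NH2 P2=NH1
Op 4: best P0=NH0 P1=NH2 P2=NH0
Op 5: best P0=NH0 P1=- P2=NH0
Op 6: best P0=NH0 P1=- P2=NH1
Op 7: best P0=NH0 P1=NH1 P2=NH1
Op 8: best P0=NH0 P1=NH2 P2=NH1
Op 9: best P0=NH0 P1=NH2 P2=NH0
Op 10: best P0=NH0 P1=NH2 P2=NH0
Op 11: best P0=NH0 P1=NH2 P2=NH0

Answer: P0:NH0 P1:NH2 P2:NH0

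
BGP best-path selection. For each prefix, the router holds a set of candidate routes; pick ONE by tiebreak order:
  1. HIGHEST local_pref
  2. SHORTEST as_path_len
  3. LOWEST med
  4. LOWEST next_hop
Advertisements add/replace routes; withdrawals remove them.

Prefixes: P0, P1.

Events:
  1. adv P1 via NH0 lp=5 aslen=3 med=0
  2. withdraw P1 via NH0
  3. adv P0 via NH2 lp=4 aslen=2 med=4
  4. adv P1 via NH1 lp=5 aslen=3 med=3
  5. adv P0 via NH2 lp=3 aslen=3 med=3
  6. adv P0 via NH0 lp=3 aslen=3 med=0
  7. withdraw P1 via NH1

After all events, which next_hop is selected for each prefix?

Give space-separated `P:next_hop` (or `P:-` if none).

Op 1: best P0=- P1=NH0
Op 2: best P0=- P1=-
Op 3: best P0=NH2 P1=-
Op 4: best P0=NH2 P1=NH1
Op 5: best P0=NH2 P1=NH1
Op 6: best P0=NH0 P1=NH1
Op 7: best P0=NH0 P1=-

Answer: P0:NH0 P1:-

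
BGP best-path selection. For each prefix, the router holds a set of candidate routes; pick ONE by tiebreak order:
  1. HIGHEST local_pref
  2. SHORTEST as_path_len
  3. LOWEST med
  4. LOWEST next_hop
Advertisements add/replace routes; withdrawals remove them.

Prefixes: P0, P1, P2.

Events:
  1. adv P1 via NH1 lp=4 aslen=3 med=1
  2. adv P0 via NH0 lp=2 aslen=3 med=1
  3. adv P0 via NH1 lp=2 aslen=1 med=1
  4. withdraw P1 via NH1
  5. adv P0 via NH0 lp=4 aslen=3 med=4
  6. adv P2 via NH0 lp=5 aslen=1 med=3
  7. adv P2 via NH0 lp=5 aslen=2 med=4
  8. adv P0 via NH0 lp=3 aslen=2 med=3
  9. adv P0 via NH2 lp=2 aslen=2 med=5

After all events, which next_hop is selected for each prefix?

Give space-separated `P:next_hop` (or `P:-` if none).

Answer: P0:NH0 P1:- P2:NH0

Derivation:
Op 1: best P0=- P1=NH1 P2=-
Op 2: best P0=NH0 P1=NH1 P2=-
Op 3: best P0=NH1 P1=NH1 P2=-
Op 4: best P0=NH1 P1=- P2=-
Op 5: best P0=NH0 P1=- P2=-
Op 6: best P0=NH0 P1=- P2=NH0
Op 7: best P0=NH0 P1=- P2=NH0
Op 8: best P0=NH0 P1=- P2=NH0
Op 9: best P0=NH0 P1=- P2=NH0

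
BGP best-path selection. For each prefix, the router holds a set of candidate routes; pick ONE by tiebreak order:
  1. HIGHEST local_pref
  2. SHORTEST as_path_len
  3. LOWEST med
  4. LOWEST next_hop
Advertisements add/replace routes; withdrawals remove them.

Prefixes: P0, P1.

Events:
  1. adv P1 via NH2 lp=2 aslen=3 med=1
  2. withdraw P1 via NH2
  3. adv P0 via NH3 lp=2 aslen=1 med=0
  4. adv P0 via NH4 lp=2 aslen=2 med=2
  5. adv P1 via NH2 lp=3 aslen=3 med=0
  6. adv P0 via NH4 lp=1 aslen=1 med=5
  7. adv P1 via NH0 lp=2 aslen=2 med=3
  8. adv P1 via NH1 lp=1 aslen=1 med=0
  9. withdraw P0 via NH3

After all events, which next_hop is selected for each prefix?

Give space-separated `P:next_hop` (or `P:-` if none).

Answer: P0:NH4 P1:NH2

Derivation:
Op 1: best P0=- P1=NH2
Op 2: best P0=- P1=-
Op 3: best P0=NH3 P1=-
Op 4: best P0=NH3 P1=-
Op 5: best P0=NH3 P1=NH2
Op 6: best P0=NH3 P1=NH2
Op 7: best P0=NH3 P1=NH2
Op 8: best P0=NH3 P1=NH2
Op 9: best P0=NH4 P1=NH2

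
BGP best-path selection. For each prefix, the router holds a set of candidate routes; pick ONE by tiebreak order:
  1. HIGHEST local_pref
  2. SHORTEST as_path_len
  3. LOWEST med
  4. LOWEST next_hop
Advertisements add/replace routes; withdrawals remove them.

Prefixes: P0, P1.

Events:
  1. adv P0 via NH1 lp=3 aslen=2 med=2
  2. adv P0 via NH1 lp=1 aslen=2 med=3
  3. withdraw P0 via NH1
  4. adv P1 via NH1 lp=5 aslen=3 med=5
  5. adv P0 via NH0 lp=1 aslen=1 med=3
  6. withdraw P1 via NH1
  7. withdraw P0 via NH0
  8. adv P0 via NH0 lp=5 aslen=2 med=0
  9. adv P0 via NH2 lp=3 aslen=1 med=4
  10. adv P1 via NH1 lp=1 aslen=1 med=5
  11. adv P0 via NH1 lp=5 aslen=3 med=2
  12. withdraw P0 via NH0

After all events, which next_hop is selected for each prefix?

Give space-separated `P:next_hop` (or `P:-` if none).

Op 1: best P0=NH1 P1=-
Op 2: best P0=NH1 P1=-
Op 3: best P0=- P1=-
Op 4: best P0=- P1=NH1
Op 5: best P0=NH0 P1=NH1
Op 6: best P0=NH0 P1=-
Op 7: best P0=- P1=-
Op 8: best P0=NH0 P1=-
Op 9: best P0=NH0 P1=-
Op 10: best P0=NH0 P1=NH1
Op 11: best P0=NH0 P1=NH1
Op 12: best P0=NH1 P1=NH1

Answer: P0:NH1 P1:NH1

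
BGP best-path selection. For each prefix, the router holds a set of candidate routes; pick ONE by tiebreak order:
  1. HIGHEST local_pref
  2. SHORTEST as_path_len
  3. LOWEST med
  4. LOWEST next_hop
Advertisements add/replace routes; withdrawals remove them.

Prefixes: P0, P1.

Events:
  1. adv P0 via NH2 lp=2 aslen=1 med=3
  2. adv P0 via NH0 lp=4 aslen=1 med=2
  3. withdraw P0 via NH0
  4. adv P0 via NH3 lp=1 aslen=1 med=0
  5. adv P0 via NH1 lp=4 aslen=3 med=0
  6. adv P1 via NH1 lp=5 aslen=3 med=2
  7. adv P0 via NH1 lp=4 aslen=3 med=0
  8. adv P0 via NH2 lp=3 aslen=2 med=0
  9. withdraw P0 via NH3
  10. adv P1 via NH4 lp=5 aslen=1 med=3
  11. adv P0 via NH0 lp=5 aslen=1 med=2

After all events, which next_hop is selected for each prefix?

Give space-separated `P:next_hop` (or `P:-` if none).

Op 1: best P0=NH2 P1=-
Op 2: best P0=NH0 P1=-
Op 3: best P0=NH2 P1=-
Op 4: best P0=NH2 P1=-
Op 5: best P0=NH1 P1=-
Op 6: best P0=NH1 P1=NH1
Op 7: best P0=NH1 P1=NH1
Op 8: best P0=NH1 P1=NH1
Op 9: best P0=NH1 P1=NH1
Op 10: best P0=NH1 P1=NH4
Op 11: best P0=NH0 P1=NH4

Answer: P0:NH0 P1:NH4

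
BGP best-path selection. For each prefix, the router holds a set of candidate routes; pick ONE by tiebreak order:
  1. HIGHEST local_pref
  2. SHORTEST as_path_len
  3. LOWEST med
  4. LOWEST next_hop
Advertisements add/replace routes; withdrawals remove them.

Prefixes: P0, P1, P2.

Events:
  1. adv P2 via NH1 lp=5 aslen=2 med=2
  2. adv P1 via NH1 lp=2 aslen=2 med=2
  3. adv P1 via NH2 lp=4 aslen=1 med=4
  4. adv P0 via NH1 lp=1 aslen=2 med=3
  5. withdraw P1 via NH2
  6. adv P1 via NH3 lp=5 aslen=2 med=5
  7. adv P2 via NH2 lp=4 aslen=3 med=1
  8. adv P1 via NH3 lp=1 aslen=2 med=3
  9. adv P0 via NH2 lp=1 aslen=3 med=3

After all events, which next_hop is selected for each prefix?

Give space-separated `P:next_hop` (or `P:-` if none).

Op 1: best P0=- P1=- P2=NH1
Op 2: best P0=- P1=NH1 P2=NH1
Op 3: best P0=- P1=NH2 P2=NH1
Op 4: best P0=NH1 P1=NH2 P2=NH1
Op 5: best P0=NH1 P1=NH1 P2=NH1
Op 6: best P0=NH1 P1=NH3 P2=NH1
Op 7: best P0=NH1 P1=NH3 P2=NH1
Op 8: best P0=NH1 P1=NH1 P2=NH1
Op 9: best P0=NH1 P1=NH1 P2=NH1

Answer: P0:NH1 P1:NH1 P2:NH1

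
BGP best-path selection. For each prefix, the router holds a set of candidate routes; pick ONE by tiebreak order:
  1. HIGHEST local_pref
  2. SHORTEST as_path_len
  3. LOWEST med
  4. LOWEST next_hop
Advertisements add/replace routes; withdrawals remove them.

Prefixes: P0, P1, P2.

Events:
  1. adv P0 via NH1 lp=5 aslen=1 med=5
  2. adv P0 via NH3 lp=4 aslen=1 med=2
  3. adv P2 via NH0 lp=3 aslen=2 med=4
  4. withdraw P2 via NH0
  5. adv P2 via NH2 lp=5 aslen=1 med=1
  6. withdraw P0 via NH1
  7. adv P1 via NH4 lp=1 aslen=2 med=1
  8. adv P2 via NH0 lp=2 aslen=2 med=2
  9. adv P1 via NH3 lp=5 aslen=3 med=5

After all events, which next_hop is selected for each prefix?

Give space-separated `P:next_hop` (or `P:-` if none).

Answer: P0:NH3 P1:NH3 P2:NH2

Derivation:
Op 1: best P0=NH1 P1=- P2=-
Op 2: best P0=NH1 P1=- P2=-
Op 3: best P0=NH1 P1=- P2=NH0
Op 4: best P0=NH1 P1=- P2=-
Op 5: best P0=NH1 P1=- P2=NH2
Op 6: best P0=NH3 P1=- P2=NH2
Op 7: best P0=NH3 P1=NH4 P2=NH2
Op 8: best P0=NH3 P1=NH4 P2=NH2
Op 9: best P0=NH3 P1=NH3 P2=NH2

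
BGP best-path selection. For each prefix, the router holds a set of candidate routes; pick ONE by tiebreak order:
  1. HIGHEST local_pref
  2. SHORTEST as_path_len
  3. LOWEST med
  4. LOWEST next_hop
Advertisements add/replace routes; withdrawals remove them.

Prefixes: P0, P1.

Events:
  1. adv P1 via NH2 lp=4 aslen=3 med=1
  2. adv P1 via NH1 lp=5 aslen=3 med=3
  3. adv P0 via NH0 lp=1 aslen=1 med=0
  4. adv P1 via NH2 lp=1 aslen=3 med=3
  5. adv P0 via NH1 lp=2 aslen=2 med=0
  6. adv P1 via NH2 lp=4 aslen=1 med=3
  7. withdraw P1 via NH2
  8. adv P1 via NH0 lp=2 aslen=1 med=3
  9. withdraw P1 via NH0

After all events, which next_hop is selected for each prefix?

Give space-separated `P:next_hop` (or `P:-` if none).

Op 1: best P0=- P1=NH2
Op 2: best P0=- P1=NH1
Op 3: best P0=NH0 P1=NH1
Op 4: best P0=NH0 P1=NH1
Op 5: best P0=NH1 P1=NH1
Op 6: best P0=NH1 P1=NH1
Op 7: best P0=NH1 P1=NH1
Op 8: best P0=NH1 P1=NH1
Op 9: best P0=NH1 P1=NH1

Answer: P0:NH1 P1:NH1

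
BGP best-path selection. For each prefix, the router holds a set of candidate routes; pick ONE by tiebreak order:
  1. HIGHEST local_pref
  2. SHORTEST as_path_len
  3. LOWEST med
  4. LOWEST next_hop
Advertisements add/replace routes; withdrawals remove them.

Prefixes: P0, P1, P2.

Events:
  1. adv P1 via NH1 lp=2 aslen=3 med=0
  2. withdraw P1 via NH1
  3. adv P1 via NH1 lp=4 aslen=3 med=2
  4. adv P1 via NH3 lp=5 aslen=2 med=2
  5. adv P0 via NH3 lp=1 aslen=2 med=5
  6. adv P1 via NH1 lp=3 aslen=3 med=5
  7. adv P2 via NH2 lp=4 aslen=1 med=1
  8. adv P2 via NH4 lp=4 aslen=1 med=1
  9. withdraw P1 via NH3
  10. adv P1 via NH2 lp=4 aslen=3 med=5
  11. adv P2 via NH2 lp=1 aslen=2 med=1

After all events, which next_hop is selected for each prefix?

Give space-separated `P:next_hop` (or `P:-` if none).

Answer: P0:NH3 P1:NH2 P2:NH4

Derivation:
Op 1: best P0=- P1=NH1 P2=-
Op 2: best P0=- P1=- P2=-
Op 3: best P0=- P1=NH1 P2=-
Op 4: best P0=- P1=NH3 P2=-
Op 5: best P0=NH3 P1=NH3 P2=-
Op 6: best P0=NH3 P1=NH3 P2=-
Op 7: best P0=NH3 P1=NH3 P2=NH2
Op 8: best P0=NH3 P1=NH3 P2=NH2
Op 9: best P0=NH3 P1=NH1 P2=NH2
Op 10: best P0=NH3 P1=NH2 P2=NH2
Op 11: best P0=NH3 P1=NH2 P2=NH4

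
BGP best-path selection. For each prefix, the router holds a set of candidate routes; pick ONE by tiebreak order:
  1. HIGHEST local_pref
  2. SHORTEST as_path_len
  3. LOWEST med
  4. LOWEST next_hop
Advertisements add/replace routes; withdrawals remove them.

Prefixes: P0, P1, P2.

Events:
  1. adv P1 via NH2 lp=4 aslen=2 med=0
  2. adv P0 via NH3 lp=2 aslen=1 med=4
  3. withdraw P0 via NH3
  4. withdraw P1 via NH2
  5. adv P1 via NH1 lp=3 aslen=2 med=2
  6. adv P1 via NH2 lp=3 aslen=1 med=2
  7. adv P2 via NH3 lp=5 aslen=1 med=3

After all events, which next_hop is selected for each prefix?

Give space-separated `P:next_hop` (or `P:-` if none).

Answer: P0:- P1:NH2 P2:NH3

Derivation:
Op 1: best P0=- P1=NH2 P2=-
Op 2: best P0=NH3 P1=NH2 P2=-
Op 3: best P0=- P1=NH2 P2=-
Op 4: best P0=- P1=- P2=-
Op 5: best P0=- P1=NH1 P2=-
Op 6: best P0=- P1=NH2 P2=-
Op 7: best P0=- P1=NH2 P2=NH3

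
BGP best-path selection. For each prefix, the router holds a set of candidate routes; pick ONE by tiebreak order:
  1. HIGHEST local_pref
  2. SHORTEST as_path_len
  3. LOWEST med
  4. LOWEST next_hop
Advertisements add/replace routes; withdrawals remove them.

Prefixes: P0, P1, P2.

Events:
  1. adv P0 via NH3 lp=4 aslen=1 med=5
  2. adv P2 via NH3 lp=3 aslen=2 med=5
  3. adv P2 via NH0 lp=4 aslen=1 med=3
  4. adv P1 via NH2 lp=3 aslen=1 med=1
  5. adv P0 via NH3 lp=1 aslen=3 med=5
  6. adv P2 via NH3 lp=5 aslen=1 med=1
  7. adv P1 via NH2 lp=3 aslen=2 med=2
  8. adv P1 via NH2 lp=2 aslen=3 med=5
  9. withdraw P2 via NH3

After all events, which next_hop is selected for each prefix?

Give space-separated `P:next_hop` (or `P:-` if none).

Answer: P0:NH3 P1:NH2 P2:NH0

Derivation:
Op 1: best P0=NH3 P1=- P2=-
Op 2: best P0=NH3 P1=- P2=NH3
Op 3: best P0=NH3 P1=- P2=NH0
Op 4: best P0=NH3 P1=NH2 P2=NH0
Op 5: best P0=NH3 P1=NH2 P2=NH0
Op 6: best P0=NH3 P1=NH2 P2=NH3
Op 7: best P0=NH3 P1=NH2 P2=NH3
Op 8: best P0=NH3 P1=NH2 P2=NH3
Op 9: best P0=NH3 P1=NH2 P2=NH0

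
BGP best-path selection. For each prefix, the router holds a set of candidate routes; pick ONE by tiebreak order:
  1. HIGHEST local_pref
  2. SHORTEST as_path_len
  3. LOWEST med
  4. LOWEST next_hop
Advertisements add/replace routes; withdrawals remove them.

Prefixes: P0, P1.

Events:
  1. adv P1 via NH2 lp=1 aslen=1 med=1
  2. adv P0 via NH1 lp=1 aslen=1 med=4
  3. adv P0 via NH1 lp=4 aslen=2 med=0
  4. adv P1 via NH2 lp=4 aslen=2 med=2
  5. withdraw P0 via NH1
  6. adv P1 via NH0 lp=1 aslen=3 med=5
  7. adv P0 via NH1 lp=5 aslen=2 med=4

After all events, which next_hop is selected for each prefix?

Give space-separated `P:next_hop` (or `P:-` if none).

Op 1: best P0=- P1=NH2
Op 2: best P0=NH1 P1=NH2
Op 3: best P0=NH1 P1=NH2
Op 4: best P0=NH1 P1=NH2
Op 5: best P0=- P1=NH2
Op 6: best P0=- P1=NH2
Op 7: best P0=NH1 P1=NH2

Answer: P0:NH1 P1:NH2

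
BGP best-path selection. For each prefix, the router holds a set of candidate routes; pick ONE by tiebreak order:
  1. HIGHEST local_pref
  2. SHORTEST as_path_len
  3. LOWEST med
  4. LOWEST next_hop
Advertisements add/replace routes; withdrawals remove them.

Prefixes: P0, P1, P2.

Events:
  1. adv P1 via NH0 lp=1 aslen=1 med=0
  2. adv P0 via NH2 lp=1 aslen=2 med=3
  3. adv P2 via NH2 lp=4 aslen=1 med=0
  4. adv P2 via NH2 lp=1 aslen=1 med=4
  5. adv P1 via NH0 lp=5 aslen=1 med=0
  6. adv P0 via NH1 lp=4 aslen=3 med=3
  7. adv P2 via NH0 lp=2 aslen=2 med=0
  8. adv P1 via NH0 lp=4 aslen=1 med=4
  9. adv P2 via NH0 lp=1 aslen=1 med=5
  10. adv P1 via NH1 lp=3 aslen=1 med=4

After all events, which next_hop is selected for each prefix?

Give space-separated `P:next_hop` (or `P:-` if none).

Op 1: best P0=- P1=NH0 P2=-
Op 2: best P0=NH2 P1=NH0 P2=-
Op 3: best P0=NH2 P1=NH0 P2=NH2
Op 4: best P0=NH2 P1=NH0 P2=NH2
Op 5: best P0=NH2 P1=NH0 P2=NH2
Op 6: best P0=NH1 P1=NH0 P2=NH2
Op 7: best P0=NH1 P1=NH0 P2=NH0
Op 8: best P0=NH1 P1=NH0 P2=NH0
Op 9: best P0=NH1 P1=NH0 P2=NH2
Op 10: best P0=NH1 P1=NH0 P2=NH2

Answer: P0:NH1 P1:NH0 P2:NH2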